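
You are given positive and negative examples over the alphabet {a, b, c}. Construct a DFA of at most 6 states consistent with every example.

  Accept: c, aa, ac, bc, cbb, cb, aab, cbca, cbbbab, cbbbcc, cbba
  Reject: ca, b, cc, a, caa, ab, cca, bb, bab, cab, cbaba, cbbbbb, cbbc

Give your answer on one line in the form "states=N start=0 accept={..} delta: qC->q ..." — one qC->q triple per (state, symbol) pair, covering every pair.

states=6 start=0 accept={2,3,4} delta: 0a->1 0b->0 0c->2 1a->2 1b->0 1c->2 2a->0 2b->3 2c->0 3a->0 3b->4 3c->1 4a->2 4b->5 4c->0 5a->2 5b->0 5c->0

State merging on the prefix tree: take the shortest (then alphabetical) example prefix whose next move is undefined and point that move at state 0, else 1, else 2, ...; a target is out if some Accept/Reject pair would then sit in one state with the same input left (inseparable). If every existing state is out, open a new one.
a: 0a undefined. 0a->0: no, aa/a meet in 0. Open state 1: 0a->1.
b: 0b undefined. 0b->0: ok.
c: 0c undefined. 0c->0: no, c/b meet in 0. 0c->1: no, c/a meet in 1. Open state 2: 0c->2.
aa: 1a undefined. 1a->0: no, aa/b meet in 0. 1a->1: no, aa/a meet in 1. 1a->2: ok.
ab: 1b undefined. 1b->0: ok.
ac: 1c undefined. 1c->0: no, ac/b meet in 0. 1c->1: no, ac/a meet in 1. 1c->2: ok.
ca: 2a undefined. 2a->0: ok.
cb: 2b undefined. 2b->0: no, c/cbbc meet in 2. 2b->1: no, c/cbaba meet in 2. 2b->2: no, c/cbbbbb meet in 2. Open state 3: 2b->3.
cc: 2c undefined. 2c->0: ok.
cba: 3a undefined. 3a->0: ok.
cbb: 3b undefined. 3b->0: no, c/cbbc meet in 2. 3b->1: no, c/cbbc meet in 2. 3b->2: no, cb/cbbbbb meet in 3. 3b->3: no, cbb/cbbbbb meet in 3. Open state 4: 3b->4.
cbc: 3c undefined. 3c->0: no, cbca/a meet in 1. 3c->1: ok.
cbba: 4a undefined. 4a->0: no, cbba/ca meet in 0. 4a->1: no, cbba/a meet in 1. 4a->2: ok.
cbbb: 4b undefined. 4b->0: no, cbbbab/ca meet in 0. 4b->1: no, cbbbcc/ca meet in 0. 4b->2: no, cbb/cbbbbb meet in 4. 4b->3: no, cb/cbbbbb meet in 3. 4b->4: no, cbb/cbbbbb meet in 4. Open state 5: 4b->5.
cbbc: 4c undefined. 4c->0: ok.
cbbba: 5a undefined. 5a->0: no, cbbbab/ca meet in 0. 5a->1: no, cbbbab/ca meet in 0. 5a->2: ok.
cbbbb: 5b undefined. 5b->0: ok.
cbbbc: 5c undefined. 5c->0: ok.
All examples now run through 6 states with every (state, symbol) defined. Accept strings end in {2,3,4}, Reject strings end in {0,1}; accept={2,3,4}.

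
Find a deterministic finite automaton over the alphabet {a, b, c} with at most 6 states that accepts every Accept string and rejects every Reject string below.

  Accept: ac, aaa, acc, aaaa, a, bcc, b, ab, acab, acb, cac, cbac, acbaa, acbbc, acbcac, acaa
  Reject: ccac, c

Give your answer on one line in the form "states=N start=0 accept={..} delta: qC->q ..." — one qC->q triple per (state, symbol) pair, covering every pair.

states=4 start=0 accept={0,1,3} delta: 0a->1 0b->0 0c->2 1a->0 1b->0 1c->3 2a->1 2b->0 2c->1 3a->0 3b->3 3c->0

Fold the examples into a partial DFA from state 0: repeatedly fix the first undefined (state, symbol) met by the shortest-then-alphabetical prefix, trying targets in increasing order and rejecting any under which an Accept and a Reject string meet in one state with the same remainder; add a state when all current targets are rejected. Accepting states are where Accept strings end.
a: 0a undefined. 0a->0: no, ac/c meet in 0 with "c" left. Open state 1: 0a->1.
b: 0b undefined. 0b->0: ok.
c: 0c undefined. 0c->0: no, ac/ccac meet in 1 with "c" left. 0c->1: no, a/c meet in 1. Open state 2: 0c->2.
aa: 1a undefined. 1a->0: ok.
ab: 1b undefined. 1b->0: ok.
ac: 1c undefined. 1c->0: no, acc/c meet in 2. 1c->1: no, acbbc/c meet in 2. 1c->2: no, ac/c meet in 2. Open state 3: 1c->3.
ca: 2a undefined. 2a->0: no, cac/c meet in 2. 2a->1: ok.
cb: 2b undefined. 2b->0: ok.
cc: 2c undefined. 2c->0: no, ac/ccac meet in 3. 2c->1: ok.
aca: 3a undefined. 3a->0: ok.
acb: 3b undefined. 3b->0: no, acbbc/ccac meet in 2. 3b->1: no, acbbc/ccac meet in 2. 3b->2: no, acb/ccac meet in 2. 3b->3: ok.
acc: 3c undefined. 3c->0: ok.
All examples now run through 4 states with every (state, symbol) defined. Accept strings end in {0,1,3}, Reject strings end in {2}; accept={0,1,3}.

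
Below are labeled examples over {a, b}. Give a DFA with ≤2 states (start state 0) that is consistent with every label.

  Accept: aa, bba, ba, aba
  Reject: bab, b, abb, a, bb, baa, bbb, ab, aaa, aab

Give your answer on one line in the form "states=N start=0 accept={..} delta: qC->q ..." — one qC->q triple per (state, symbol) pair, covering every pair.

Fold the examples into a partial DFA from state 0: repeatedly fix the first undefined (state, symbol) met by the shortest-then-alphabetical prefix, trying targets in increasing order and rejecting any under which an Accept and a Reject string meet in one state with the same remainder; add a state when all current targets are rejected. Accepting states are where Accept strings end.
a: 0a undefined. 0a->0: no, aa/a meet in 0. Open state 1: 0a->1.
b: 0b undefined. 0b->0: no, aa/baa meet in 1 with "a" left. 0b->1: ok.
aa: 1a undefined. 1a->0: ok.
ab: 1b undefined. 1b->0: no, aa/bb meet in 0. 1b->1: ok.
All examples now run through 2 states with every (state, symbol) defined. Accept strings end in {0}, Reject strings end in {1}; accept={0}.

states=2 start=0 accept={0} delta: 0a->1 0b->1 1a->0 1b->1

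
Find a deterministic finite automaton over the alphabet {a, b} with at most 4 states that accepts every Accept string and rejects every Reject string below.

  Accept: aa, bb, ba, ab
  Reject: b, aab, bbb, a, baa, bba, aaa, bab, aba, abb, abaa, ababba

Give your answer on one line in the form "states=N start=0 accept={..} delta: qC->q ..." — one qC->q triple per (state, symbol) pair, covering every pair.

states=4 start=0 accept={0,2} delta: 0a->1 0b->1 1a->0 1b->2 2a->3 2b->1 3a->1 3b->1

Grow the machine one transition at a time. Run the examples from 0; the earliest place one falls off (shortest prefix, ties alphabetical) gets sent to the lowest-numbered state that keeps every Accept/Reject pair distinguishable — a pair clashes when both reach the same state with identical unread suffix — and to a fresh state only if none does.
a: 0a undefined. 0a->0: no, aa/a meet in 0. Open state 1: 0a->1.
b: 0b undefined. 0b->0: no, aa/baa meet in 1 with "a" left. 0b->1: ok.
aa: 1a undefined. 1a->0: ok.
ab: 1b undefined. 1b->0: no, aa/abaa meet in 0. 1b->1: no, aa/bba meet in 0. Open state 2: 1b->2.
aba: 2a undefined. 2a->0: no, aa/bba meet in 0. 2a->1: no, aa/abaa meet in 0. 2a->2: no, bb/bba meet in 2. Open state 3: 2a->3.
abb: 2b undefined. 2b->0: no, aa/bbb meet in 0. 2b->1: ok.
abaa: 3a undefined. 3a->0: no, aa/abaa meet in 0. 3a->1: ok.
abab: 3b undefined. 3b->0: no, aa/ababba meet in 0. 3b->1: ok.
All examples now run through 4 states with every (state, symbol) defined. Accept strings end in {0,2}, Reject strings end in {1,3}; accept={0,2}.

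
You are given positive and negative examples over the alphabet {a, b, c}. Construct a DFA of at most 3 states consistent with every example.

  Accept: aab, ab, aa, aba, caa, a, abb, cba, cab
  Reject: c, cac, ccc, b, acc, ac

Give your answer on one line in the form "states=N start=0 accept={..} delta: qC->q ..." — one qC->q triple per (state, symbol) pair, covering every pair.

State merging on the prefix tree: take the shortest (then alphabetical) example prefix whose next move is undefined and point that move at state 0, else 1, else 2, ...; a target is out if some Accept/Reject pair would then sit in one state with the same input left (inseparable). If every existing state is out, open a new one.
a: 0a undefined. 0a->0: no, aab/b meet in 0 with "b" left. Open state 1: 0a->1.
b: 0b undefined. 0b->0: ok.
c: 0c undefined. 0c->0: ok.
aa: 1a undefined. 1a->0: no, aab/c meet in 0. 1a->1: ok.
ab: 1b undefined. 1b->0: no, aab/c meet in 0. 1b->1: ok.
ac: 1c undefined. 1c->0: ok.
All examples now run through 2 states with every (state, symbol) defined. Accept strings end in {1}, Reject strings end in {0}; accept={1}.

states=2 start=0 accept={1} delta: 0a->1 0b->0 0c->0 1a->1 1b->1 1c->0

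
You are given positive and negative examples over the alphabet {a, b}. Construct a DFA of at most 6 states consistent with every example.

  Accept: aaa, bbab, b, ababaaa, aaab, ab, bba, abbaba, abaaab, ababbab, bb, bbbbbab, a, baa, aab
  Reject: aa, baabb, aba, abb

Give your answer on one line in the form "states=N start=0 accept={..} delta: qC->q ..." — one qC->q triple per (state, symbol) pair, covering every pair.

states=6 start=0 accept={1,2,3,4} delta: 0a->1 0b->2 1a->0 1b->3 2a->0 2b->4 3a->5 3b->5 4a->1 4b->0 5a->2 5b->0

State merging on the prefix tree: take the shortest (then alphabetical) example prefix whose next move is undefined and point that move at state 0, else 1, else 2, ...; a target is out if some Accept/Reject pair would then sit in one state with the same input left (inseparable). If every existing state is out, open a new one.
a: 0a undefined. 0a->0: no, aaa/aa meet in 0. Open state 1: 0a->1.
b: 0b undefined. 0b->0: no, baa/aa meet in 1 with "a" left. 0b->1: no, bba/aba meet in 1 with "ba" left. Open state 2: 0b->2.
aa: 1a undefined. 1a->0: ok.
ab: 1b undefined. 1b->0: no, aaa/aba meet in 1. 1b->1: no, aaa/abb meet in 1. 1b->2: no, bb/abb meet in 2 with "b" left. Open state 3: 1b->3.
ba: 2a undefined. 2a->0: ok.
bb: 2b undefined. 2b->0: no, bb/aa meet in 0. 2b->1: no, bba/aa meet in 0. 2b->2: no, bba/aa meet in 0. 2b->3: no, bba/aba meet in 3 with "a" left. Open state 4: 2b->4.
aba: 3a undefined. 3a->0: no, ababaaa/aa meet in 0. 3a->1: no, aaa/aba meet in 1. 3a->2: no, b/aba meet in 2. 3a->3: no, aaab/aba meet in 3. 3a->4: no, bb/aba meet in 4. Open state 5: 3a->5.
abb: 3b undefined. 3b->0: no, abbaba/aba meet in 5. 3b->1: no, aaa/baabb meet in 1. 3b->2: no, b/baabb meet in 2. 3b->3: no, aaab/baabb meet in 3. 3b->4: no, bb/baabb meet in 4. 3b->5: ok.
bba: 4a undefined. 4a->0: no, bba/aa meet in 0. 4a->1: ok.
bbb: 4b undefined. 4b->0: ok.
abaa: 5a undefined. 5a->0: no, abbaba/aa meet in 0. 5a->1: no, abbaba/baabb meet in 5. 5a->2: ok.
abab: 5b undefined. 5b->0: ok.
All examples now run through 6 states with every (state, symbol) defined. Accept strings end in {1,2,3,4}, Reject strings end in {0,5}; accept={1,2,3,4}.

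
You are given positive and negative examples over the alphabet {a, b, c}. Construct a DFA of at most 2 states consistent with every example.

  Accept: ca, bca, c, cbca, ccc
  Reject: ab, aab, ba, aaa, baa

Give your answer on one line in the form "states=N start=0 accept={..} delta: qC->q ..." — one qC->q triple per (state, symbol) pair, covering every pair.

Fold the examples into a partial DFA from state 0: repeatedly fix the first undefined (state, symbol) met by the shortest-then-alphabetical prefix, trying targets in increasing order and rejecting any under which an Accept and a Reject string meet in one state with the same remainder; add a state when all current targets are rejected. Accepting states are where Accept strings end.
a: 0a undefined. 0a->0: ok.
b: 0b undefined. 0b->0: ok.
c: 0c undefined. 0c->0: no, ca/ab meet in 0. Open state 1: 0c->1.
ca: 1a undefined. 1a->0: no, ca/ab meet in 0. 1a->1: ok.
cb: 1b undefined. 1b->0: ok.
cc: 1c undefined. 1c->0: ok.
All examples now run through 2 states with every (state, symbol) defined. Accept strings end in {1}, Reject strings end in {0}; accept={1}.

states=2 start=0 accept={1} delta: 0a->0 0b->0 0c->1 1a->1 1b->0 1c->0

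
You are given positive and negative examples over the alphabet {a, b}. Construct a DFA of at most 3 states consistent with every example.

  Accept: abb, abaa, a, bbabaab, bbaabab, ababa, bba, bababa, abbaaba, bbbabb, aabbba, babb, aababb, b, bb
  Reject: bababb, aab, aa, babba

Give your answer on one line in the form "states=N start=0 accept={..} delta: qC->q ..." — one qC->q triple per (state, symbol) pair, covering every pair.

states=3 start=0 accept={0,1} delta: 0a->1 0b->0 1a->2 1b->1 2a->0 2b->2

State merging on the prefix tree: take the shortest (then alphabetical) example prefix whose next move is undefined and point that move at state 0, else 1, else 2, ...; a target is out if some Accept/Reject pair would then sit in one state with the same input left (inseparable). If every existing state is out, open a new one.
a: 0a undefined. 0a->0: no, a/aa meet in 0. Open state 1: 0a->1.
b: 0b undefined. 0b->0: ok.
aa: 1a undefined. 1a->0: no, b/aab meet in 0. 1a->1: no, a/aa meet in 1. Open state 2: 1a->2.
ab: 1b undefined. 1b->0: no, abb/bababb meet in 0. 1b->1: ok.
aab: 2b undefined. 2b->0: no, b/bababb meet in 0. 2b->1: no, abb/bababb meet in 1. 2b->2: ok.
aaba: 2a undefined. 2a->0: ok.
All examples now run through 3 states with every (state, symbol) defined. Accept strings end in {0,1}, Reject strings end in {2}; accept={0,1}.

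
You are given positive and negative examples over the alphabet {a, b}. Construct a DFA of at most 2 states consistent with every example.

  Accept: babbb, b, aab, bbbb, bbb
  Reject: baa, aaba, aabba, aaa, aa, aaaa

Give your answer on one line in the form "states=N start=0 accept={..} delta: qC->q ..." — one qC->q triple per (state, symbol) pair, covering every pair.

State merging on the prefix tree: take the shortest (then alphabetical) example prefix whose next move is undefined and point that move at state 0, else 1, else 2, ...; a target is out if some Accept/Reject pair would then sit in one state with the same input left (inseparable). If every existing state is out, open a new one.
a: 0a undefined. 0a->0: ok.
b: 0b undefined. 0b->0: no, babbb/baa meet in 0. Open state 1: 0b->1.
ba: 1a undefined. 1a->0: ok.
bb: 1b undefined. 1b->0: no, bbbb/baa meet in 0. 1b->1: ok.
All examples now run through 2 states with every (state, symbol) defined. Accept strings end in {1}, Reject strings end in {0}; accept={1}.

states=2 start=0 accept={1} delta: 0a->0 0b->1 1a->0 1b->1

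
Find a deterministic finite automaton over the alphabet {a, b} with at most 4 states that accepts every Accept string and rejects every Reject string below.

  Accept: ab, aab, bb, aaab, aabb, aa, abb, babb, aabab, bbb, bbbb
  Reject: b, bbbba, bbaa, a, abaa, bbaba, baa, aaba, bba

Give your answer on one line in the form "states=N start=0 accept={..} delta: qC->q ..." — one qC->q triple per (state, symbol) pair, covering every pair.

Fold the examples into a partial DFA from state 0: repeatedly fix the first undefined (state, symbol) met by the shortest-then-alphabetical prefix, trying targets in increasing order and rejecting any under which an Accept and a Reject string meet in one state with the same remainder; add a state when all current targets are rejected. Accepting states are where Accept strings end.
a: 0a undefined. 0a->0: no, ab/b meet in 0 with "b" left. Open state 1: 0a->1.
b: 0b undefined. 0b->0: no, bb/b meet in 0. 0b->1: ok.
aa: 1a undefined. 1a->0: no, aab/b meet in 1. 1a->1: no, aa/b meet in 1. Open state 2: 1a->2.
ab: 1b undefined. 1b->0: no, aa/bbaa meet in 2. 1b->1: no, ab/b meet in 1. 1b->2: ok.
aaa: 2a undefined. 2a->0: no, ab/bbaba meet in 2. 2a->1: no, ab/bbaa meet in 2. 2a->2: no, ab/bbaa meet in 2. Open state 3: 2a->3.
aab: 2b undefined. 2b->0: no, ab/bbbba meet in 2. 2b->1: no, ab/aaba meet in 2. 2b->2: ok.
aaab: 3b undefined. 3b->0: ok.
abaa: 3a undefined. 3a->0: no, aaab/bbaa meet in 0. 3a->1: ok.
All examples now run through 4 states with every (state, symbol) defined. Accept strings end in {0,2}, Reject strings end in {1,3}; accept={0,2}.

states=4 start=0 accept={0,2} delta: 0a->1 0b->1 1a->2 1b->2 2a->3 2b->2 3a->1 3b->0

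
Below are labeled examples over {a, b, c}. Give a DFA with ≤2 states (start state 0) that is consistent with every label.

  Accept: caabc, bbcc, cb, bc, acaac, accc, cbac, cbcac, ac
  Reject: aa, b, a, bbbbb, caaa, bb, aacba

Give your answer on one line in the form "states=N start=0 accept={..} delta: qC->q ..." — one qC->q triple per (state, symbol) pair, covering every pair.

Grow the machine one transition at a time. Run the examples from 0; the earliest place one falls off (shortest prefix, ties alphabetical) gets sent to the lowest-numbered state that keeps every Accept/Reject pair distinguishable — a pair clashes when both reach the same state with identical unread suffix — and to a fresh state only if none does.
a: 0a undefined. 0a->0: ok.
b: 0b undefined. 0b->0: ok.
c: 0c undefined. 0c->0: no, caabc/aa meet in 0. Open state 1: 0c->1.
ca: 1a undefined. 1a->0: ok.
cb: 1b undefined. 1b->0: no, cb/aa meet in 0. 1b->1: ok.
acc: 1c undefined. 1c->0: no, bbcc/aa meet in 0. 1c->1: ok.
All examples now run through 2 states with every (state, symbol) defined. Accept strings end in {1}, Reject strings end in {0}; accept={1}.

states=2 start=0 accept={1} delta: 0a->0 0b->0 0c->1 1a->0 1b->1 1c->1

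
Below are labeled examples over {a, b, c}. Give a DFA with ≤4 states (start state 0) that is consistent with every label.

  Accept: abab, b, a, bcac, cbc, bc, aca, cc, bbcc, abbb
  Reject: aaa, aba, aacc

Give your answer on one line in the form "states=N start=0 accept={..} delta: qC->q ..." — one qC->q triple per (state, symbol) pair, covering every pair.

states=3 start=0 accept={0,1} delta: 0a->1 0b->0 0c->0 1a->2 1b->1 1c->0 2a->2 2b->0 2c->2

State merging on the prefix tree: take the shortest (then alphabetical) example prefix whose next move is undefined and point that move at state 0, else 1, else 2, ...; a target is out if some Accept/Reject pair would then sit in one state with the same input left (inseparable). If every existing state is out, open a new one.
a: 0a undefined. 0a->0: no, a/aaa meet in 0. Open state 1: 0a->1.
b: 0b undefined. 0b->0: ok.
c: 0c undefined. 0c->0: ok.
aa: 1a undefined. 1a->0: no, b/aacc meet in 0. 1a->1: no, a/aaa meet in 1. Open state 2: 1a->2.
ab: 1b undefined. 1b->0: no, a/aba meet in 1. 1b->1: ok.
ac: 1c undefined. 1c->0: ok.
aaa: 2a undefined. 2a->0: no, b/aaa meet in 0. 2a->1: no, a/aaa meet in 1. 2a->2: ok.
aac: 2c undefined. 2c->0: no, b/aacc meet in 0. 2c->1: no, b/aacc meet in 0. 2c->2: ok.
abab: 2b undefined. 2b->0: ok.
All examples now run through 3 states with every (state, symbol) defined. Accept strings end in {0,1}, Reject strings end in {2}; accept={0,1}.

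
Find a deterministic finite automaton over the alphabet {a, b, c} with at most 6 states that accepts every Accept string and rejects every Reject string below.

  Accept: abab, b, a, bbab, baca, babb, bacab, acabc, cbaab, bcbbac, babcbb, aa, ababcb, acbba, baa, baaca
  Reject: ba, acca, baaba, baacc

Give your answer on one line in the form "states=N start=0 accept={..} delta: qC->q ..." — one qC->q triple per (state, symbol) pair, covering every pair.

states=5 start=0 accept={0,1,3,4} delta: 0a->0 0b->1 0c->1 1a->2 1b->2 1c->1 2a->3 2b->3 2c->0 3a->0 3b->1 3c->4 4a->0 4b->0 4c->2

State merging on the prefix tree: take the shortest (then alphabetical) example prefix whose next move is undefined and point that move at state 0, else 1, else 2, ...; a target is out if some Accept/Reject pair would then sit in one state with the same input left (inseparable). If every existing state is out, open a new one.
a: 0a undefined. 0a->0: ok.
b: 0b undefined. 0b->0: no, abab/ba meet in 0. Open state 1: 0b->1.
c: 0c undefined. 0c->0: no, a/acca meet in 0. 0c->1: ok.
ba: 1a undefined. 1a->0: no, a/ba meet in 0. 1a->1: no, b/ba meet in 1. Open state 2: 1a->2.
bb: 1b undefined. 1b->0: no, acbba/ba meet in 2. 1b->1: no, acbba/ba meet in 2. 1b->2: ok.
bc: 1c undefined. 1c->0: no, a/acca meet in 0. 1c->1: ok.
baa: 2a undefined. 2a->0: no, b/baacc meet in 1. 2a->1: no, b/baaba meet in 1. 2a->2: no, acbba/baaba meet in 2 with "ba" left. Open state 3: 2a->3.
bab: 2b undefined. 2b->0: no, ababcb/ba meet in 2. 2b->1: no, babb/ba meet in 2. 2b->2: no, abab/ba meet in 2. 2b->3: ok.
bac: 2c undefined. 2c->0: ok.
baab: 3b undefined. 3b->0: no, a/baaba meet in 0. 3b->1: ok.
baac: 3c undefined. 3c->0: no, b/baacc meet in 1. 3c->1: no, b/baacc meet in 1. 3c->2: no, a/baacc meet in 0. 3c->3: no, abab/baacc meet in 3. Open state 4: 3c->4.
cbaa: 3a undefined. 3a->0: ok.
baaca: 4a undefined. 4a->0: ok.
baacc: 4c undefined. 4c->0: no, a/baacc meet in 0. 4c->1: no, b/baacc meet in 1. 4c->2: ok.
babcb: 4b undefined. 4b->0: ok.
All examples now run through 5 states with every (state, symbol) defined. Accept strings end in {0,1,3,4}, Reject strings end in {2}; accept={0,1,3,4}.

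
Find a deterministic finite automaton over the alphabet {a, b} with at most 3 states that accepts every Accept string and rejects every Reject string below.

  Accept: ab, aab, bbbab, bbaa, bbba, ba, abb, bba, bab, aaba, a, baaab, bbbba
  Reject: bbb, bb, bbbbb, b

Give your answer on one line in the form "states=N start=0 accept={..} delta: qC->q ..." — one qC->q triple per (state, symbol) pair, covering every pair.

Fold the examples into a partial DFA from state 0: repeatedly fix the first undefined (state, symbol) met by the shortest-then-alphabetical prefix, trying targets in increasing order and rejecting any under which an Accept and a Reject string meet in one state with the same remainder; add a state when all current targets are rejected. Accepting states are where Accept strings end.
a: 0a undefined. 0a->0: no, ab/b meet in 0 with "b" left. Open state 1: 0a->1.
b: 0b undefined. 0b->0: ok.
aa: 1a undefined. 1a->0: no, aab/bbb meet in 0. 1a->1: ok.
ab: 1b undefined. 1b->0: no, ab/bbb meet in 0. 1b->1: ok.
All examples now run through 2 states with every (state, symbol) defined. Accept strings end in {1}, Reject strings end in {0}; accept={1}.

states=2 start=0 accept={1} delta: 0a->1 0b->0 1a->1 1b->1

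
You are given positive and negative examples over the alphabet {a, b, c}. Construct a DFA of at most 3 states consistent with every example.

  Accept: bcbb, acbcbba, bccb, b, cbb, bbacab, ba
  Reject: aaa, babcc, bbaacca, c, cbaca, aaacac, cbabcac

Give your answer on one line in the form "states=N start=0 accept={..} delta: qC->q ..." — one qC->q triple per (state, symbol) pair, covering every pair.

states=2 start=0 accept={1} delta: 0a->0 0b->1 0c->0 1a->1 1b->1 1c->0

Fold the examples into a partial DFA from state 0: repeatedly fix the first undefined (state, symbol) met by the shortest-then-alphabetical prefix, trying targets in increasing order and rejecting any under which an Accept and a Reject string meet in one state with the same remainder; add a state when all current targets are rejected. Accepting states are where Accept strings end.
a: 0a undefined. 0a->0: ok.
b: 0b undefined. 0b->0: no, b/aaa meet in 0. Open state 1: 0b->1.
c: 0c undefined. 0c->0: ok.
ba: 1a undefined. 1a->0: no, ba/aaa meet in 0. 1a->1: ok.
bb: 1b undefined. 1b->0: no, cbb/aaa meet in 0. 1b->1: ok.
bc: 1c undefined. 1c->0: ok.
All examples now run through 2 states with every (state, symbol) defined. Accept strings end in {1}, Reject strings end in {0}; accept={1}.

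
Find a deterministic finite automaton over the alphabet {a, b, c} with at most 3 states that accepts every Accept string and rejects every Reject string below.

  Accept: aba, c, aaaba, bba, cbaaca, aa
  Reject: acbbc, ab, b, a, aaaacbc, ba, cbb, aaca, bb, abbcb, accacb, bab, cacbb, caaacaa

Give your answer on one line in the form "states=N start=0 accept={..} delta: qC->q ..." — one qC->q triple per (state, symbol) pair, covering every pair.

Grow the machine one transition at a time. Run the examples from 0; the earliest place one falls off (shortest prefix, ties alphabetical) gets sent to the lowest-numbered state that keeps every Accept/Reject pair distinguishable — a pair clashes when both reach the same state with identical unread suffix — and to a fresh state only if none does.
a: 0a undefined. 0a->0: no, aba/ba meet in 0 with "ba" left. Open state 1: 0a->1.
b: 0b undefined. 0b->0: no, bba/a meet in 1. 0b->1: no, aa/ba meet in 1 with "a" left. Open state 2: 0b->2.
c: 0c undefined. 0c->0: ok.
aa: 1a undefined. 1a->0: ok.
ab: 1b undefined. 1b->0: no, aba/a meet in 1. 1b->1: ok.
ac: 1c undefined. 1c->0: no, aba/caaacaa meet in 0. 1c->1: ok.
ba: 2a undefined. 2a->0: no, aba/ba meet in 0. 2a->1: no, cbaaca/acbbc meet in 1. 2a->2: ok.
bb: 2b undefined. 2b->0: no, aba/cbb meet in 0. 2b->1: ok.
cbaac: 2c undefined. 2c->0: no, aba/aaaacbc meet in 0. 2c->1: ok.
All examples now run through 3 states with every (state, symbol) defined. Accept strings end in {0}, Reject strings end in {1,2}; accept={0}.

states=3 start=0 accept={0} delta: 0a->1 0b->2 0c->0 1a->0 1b->1 1c->1 2a->2 2b->1 2c->1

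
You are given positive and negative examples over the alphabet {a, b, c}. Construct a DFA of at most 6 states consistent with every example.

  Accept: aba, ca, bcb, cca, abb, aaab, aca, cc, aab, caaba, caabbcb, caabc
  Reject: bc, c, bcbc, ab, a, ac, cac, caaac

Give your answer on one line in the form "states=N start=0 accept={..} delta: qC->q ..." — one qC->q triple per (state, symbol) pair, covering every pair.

states=5 start=0 accept={0,3,4} delta: 0a->1 0b->0 0c->2 1a->2 1b->2 1c->2 2a->3 2b->0 2c->3 3a->3 3b->4 3c->1 4a->0 4b->0 4c->0

State merging on the prefix tree: take the shortest (then alphabetical) example prefix whose next move is undefined and point that move at state 0, else 1, else 2, ...; a target is out if some Accept/Reject pair would then sit in one state with the same input left (inseparable). If every existing state is out, open a new one.
a: 0a undefined. 0a->0: no, aaab/ab meet in 0 with "b" left. Open state 1: 0a->1.
b: 0b undefined. 0b->0: ok.
c: 0c undefined. 0c->0: no, ca/a meet in 1. 0c->1: no, bcb/ab meet in 1 with "b" left. Open state 2: 0c->2.
aa: 1a undefined. 1a->0: no, aaab/ab meet in 1 with "b" left. 1a->1: no, aaab/ab meet in 1 with "b" left. 1a->2: ok.
ab: 1b undefined. 1b->0: no, aba/a meet in 1. 1b->1: no, aba/bc meet in 2. 1b->2: ok.
ac: 1c undefined. 1c->0: no, aca/a meet in 1. 1c->1: no, aca/bc meet in 2. 1c->2: ok.
ca: 2a undefined. 2a->0: no, cc/caaac meet in 2 with "c" left. 2a->1: no, aba/a meet in 1. 2a->2: no, aba/bc meet in 2. Open state 3: 2a->3.
cc: 2c undefined. 2c->0: no, cca/a meet in 1. 2c->1: no, cca/bc meet in 2. 2c->2: no, cc/bc meet in 2. 2c->3: ok.
aab: 2b undefined. 2b->0: ok.
caa: 3a undefined. 3a->0: no, caaba/a meet in 1. 3a->1: no, aba/caaac meet in 3. 3a->2: no, cca/bc meet in 2. 3a->3: ok.
cac: 3c undefined. 3c->0: no, bcb/cac meet in 0. 3c->1: ok.
aaab: 3b undefined. 3b->0: no, caaba/a meet in 1. 3b->1: no, aaab/a meet in 1. 3b->2: no, aaab/bc meet in 2. 3b->3: no, caabbcb/bc meet in 2. Open state 4: 3b->4.
caaba: 4a undefined. 4a->0: ok.
caabb: 4b undefined. 4b->0: ok.
caabc: 4c undefined. 4c->0: ok.
All examples now run through 5 states with every (state, symbol) defined. Accept strings end in {0,3,4}, Reject strings end in {1,2}; accept={0,3,4}.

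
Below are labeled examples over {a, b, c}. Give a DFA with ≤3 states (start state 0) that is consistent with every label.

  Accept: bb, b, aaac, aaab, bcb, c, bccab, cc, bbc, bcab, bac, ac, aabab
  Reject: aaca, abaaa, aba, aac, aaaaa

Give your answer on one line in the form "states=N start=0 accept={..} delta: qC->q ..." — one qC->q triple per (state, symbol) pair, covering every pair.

states=3 start=0 accept={0} delta: 0a->1 0b->0 0c->0 1a->2 1b->0 1c->0 2a->1 2b->0 2c->1

Fold the examples into a partial DFA from state 0: repeatedly fix the first undefined (state, symbol) met by the shortest-then-alphabetical prefix, trying targets in increasing order and rejecting any under which an Accept and a Reject string meet in one state with the same remainder; add a state when all current targets are rejected. Accepting states are where Accept strings end.
a: 0a undefined. 0a->0: no, aaac/aac meet in 0 with "c" left. Open state 1: 0a->1.
b: 0b undefined. 0b->0: ok.
c: 0c undefined. 0c->0: ok.
aa: 1a undefined. 1a->0: no, bb/aac meet in 0. 1a->1: no, aaac/aac meet in 1 with "c" left. Open state 2: 1a->2.
ab: 1b undefined. 1b->0: ok.
ac: 1c undefined. 1c->0: ok.
aaa: 2a undefined. 2a->0: no, bb/abaaa meet in 0. 2a->1: ok.
aab: 2b undefined. 2b->0: ok.
aac: 2c undefined. 2c->0: no, bb/aac meet in 0. 2c->1: ok.
All examples now run through 3 states with every (state, symbol) defined. Accept strings end in {0}, Reject strings end in {1,2}; accept={0}.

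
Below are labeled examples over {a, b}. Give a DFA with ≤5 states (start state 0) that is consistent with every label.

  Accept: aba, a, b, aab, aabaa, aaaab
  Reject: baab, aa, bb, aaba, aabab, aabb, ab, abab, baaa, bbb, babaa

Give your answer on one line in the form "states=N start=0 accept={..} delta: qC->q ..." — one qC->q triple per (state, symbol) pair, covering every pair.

State merging on the prefix tree: take the shortest (then alphabetical) example prefix whose next move is undefined and point that move at state 0, else 1, else 2, ...; a target is out if some Accept/Reject pair would then sit in one state with the same input left (inseparable). If every existing state is out, open a new one.
a: 0a undefined. 0a->0: no, aba/aaba meet in 0 with "ba" left. Open state 1: 0a->1.
b: 0b undefined. 0b->0: no, b/bb meet in 0. 0b->1: no, aabaa/babaa meet in 1 with "abaa" left. Open state 2: 0b->2.
aa: 1a undefined. 1a->0: ok.
ab: 1b undefined. 1b->0: ok.
ba: 2a undefined. 2a->0: no, aba/babaa meet in 1. 2a->1: no, aba/aaba meet in 1. 2a->2: no, b/aaba meet in 2. Open state 3: 2a->3.
bb: 2b undefined. 2b->0: no, b/bbb meet in 2. 2b->1: no, aba/bb meet in 1. 2b->2: no, b/bb meet in 2. 2b->3: ok.
baa: 3a undefined. 3a->0: no, aba/baaa meet in 1. 3a->1: ok.
bab: 3b undefined. 3b->0: ok.
All examples now run through 4 states with every (state, symbol) defined. Accept strings end in {1,2}, Reject strings end in {0,3}; accept={1,2}.

states=4 start=0 accept={1,2} delta: 0a->1 0b->2 1a->0 1b->0 2a->3 2b->3 3a->1 3b->0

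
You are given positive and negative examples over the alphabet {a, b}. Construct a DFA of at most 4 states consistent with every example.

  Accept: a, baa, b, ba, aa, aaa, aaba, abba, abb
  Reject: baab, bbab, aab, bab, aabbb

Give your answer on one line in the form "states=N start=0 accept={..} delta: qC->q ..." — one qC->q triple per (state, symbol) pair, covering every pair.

states=3 start=0 accept={0,1} delta: 0a->1 0b->0 1a->1 1b->2 2a->0 2b->1

Fold the examples into a partial DFA from state 0: repeatedly fix the first undefined (state, symbol) met by the shortest-then-alphabetical prefix, trying targets in increasing order and rejecting any under which an Accept and a Reject string meet in one state with the same remainder; add a state when all current targets are rejected. Accepting states are where Accept strings end.
a: 0a undefined. 0a->0: no, b/aab meet in 0 with "b" left. Open state 1: 0a->1.
b: 0b undefined. 0b->0: ok.
aa: 1a undefined. 1a->0: no, baa/baab meet in 0. 1a->1: ok.
ab: 1b undefined. 1b->0: no, b/baab meet in 0. 1b->1: no, a/baab meet in 1. Open state 2: 1b->2.
abb: 2b undefined. 2b->0: no, b/aabbb meet in 0. 2b->1: ok.
aaba: 2a undefined. 2a->0: ok.
All examples now run through 3 states with every (state, symbol) defined. Accept strings end in {0,1}, Reject strings end in {2}; accept={0,1}.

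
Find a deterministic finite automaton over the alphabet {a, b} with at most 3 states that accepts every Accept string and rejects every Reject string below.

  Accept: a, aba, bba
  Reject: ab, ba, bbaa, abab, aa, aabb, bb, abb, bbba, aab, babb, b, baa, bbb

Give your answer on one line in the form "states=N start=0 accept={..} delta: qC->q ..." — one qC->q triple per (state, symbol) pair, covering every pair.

states=3 start=0 accept={1} delta: 0a->1 0b->2 1a->0 1b->0 2a->2 2b->0

Grow the machine one transition at a time. Run the examples from 0; the earliest place one falls off (shortest prefix, ties alphabetical) gets sent to the lowest-numbered state that keeps every Accept/Reject pair distinguishable — a pair clashes when both reach the same state with identical unread suffix — and to a fresh state only if none does.
a: 0a undefined. 0a->0: no, a/aa meet in 0. Open state 1: 0a->1.
b: 0b undefined. 0b->0: no, a/ba meet in 1. 0b->1: no, a/b meet in 1. Open state 2: 0b->2.
aa: 1a undefined. 1a->0: ok.
ab: 1b undefined. 1b->0: ok.
ba: 2a undefined. 2a->0: no, a/baa meet in 1. 2a->1: no, a/ba meet in 1. 2a->2: ok.
bb: 2b undefined. 2b->0: ok.
All examples now run through 3 states with every (state, symbol) defined. Accept strings end in {1}, Reject strings end in {0,2}; accept={1}.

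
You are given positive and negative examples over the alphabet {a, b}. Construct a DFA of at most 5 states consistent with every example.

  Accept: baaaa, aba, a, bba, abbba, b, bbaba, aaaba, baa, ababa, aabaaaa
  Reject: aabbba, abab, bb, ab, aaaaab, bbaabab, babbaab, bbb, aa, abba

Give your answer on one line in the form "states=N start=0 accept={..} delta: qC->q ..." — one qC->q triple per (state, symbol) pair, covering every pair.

Fold the examples into a partial DFA from state 0: repeatedly fix the first undefined (state, symbol) met by the shortest-then-alphabetical prefix, trying targets in increasing order and rejecting any under which an Accept and a Reject string meet in one state with the same remainder; add a state when all current targets are rejected. Accepting states are where Accept strings end.
a: 0a undefined. 0a->0: no, a/aa meet in 0. Open state 1: 0a->1.
b: 0b undefined. 0b->0: no, b/bb meet in 0. 0b->1: ok.
aa: 1a undefined. 1a->0: ok.
ab: 1b undefined. 1b->0: no, baaaa/bbaabab meet in 1. 1b->1: no, baaaa/abab meet in 1. Open state 2: 1b->2.
aba: 2a undefined. 2a->0: no, baaaa/abab meet in 1. 2a->1: no, baaaa/bbaabab meet in 1. 2a->2: no, aba/bb meet in 2. Open state 3: 2a->3.
abb: 2b undefined. 2b->0: no, baaaa/aabbba meet in 1. 2b->1: no, baaaa/bbb meet in 1. 2b->2: no, aba/aabbba meet in 3. 2b->3: no, aba/bbb meet in 3. Open state 4: 2b->4.
abab: 3b undefined. 3b->0: ok.
abba: 4a undefined. 4a->0: ok.
abbb: 4b undefined. 4b->0: ok.
bbaa: 3a undefined. 3a->0: no, baaaa/bbaabab meet in 1. 3a->1: ok.
All examples now run through 5 states with every (state, symbol) defined. Accept strings end in {1,3}, Reject strings end in {0,2,4}; accept={1,3}.

states=5 start=0 accept={1,3} delta: 0a->1 0b->1 1a->0 1b->2 2a->3 2b->4 3a->1 3b->0 4a->0 4b->0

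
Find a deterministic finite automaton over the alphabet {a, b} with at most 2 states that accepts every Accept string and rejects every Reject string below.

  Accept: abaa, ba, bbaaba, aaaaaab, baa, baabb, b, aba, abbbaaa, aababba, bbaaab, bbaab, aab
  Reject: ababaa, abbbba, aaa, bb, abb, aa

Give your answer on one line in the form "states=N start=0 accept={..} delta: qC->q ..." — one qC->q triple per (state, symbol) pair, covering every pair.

states=2 start=0 accept={1} delta: 0a->0 0b->1 1a->1 1b->0

State merging on the prefix tree: take the shortest (then alphabetical) example prefix whose next move is undefined and point that move at state 0, else 1, else 2, ...; a target is out if some Accept/Reject pair would then sit in one state with the same input left (inseparable). If every existing state is out, open a new one.
a: 0a undefined. 0a->0: ok.
b: 0b undefined. 0b->0: no, abaa/ababaa meet in 0. Open state 1: 0b->1.
ba: 1a undefined. 1a->0: no, abaa/ababaa meet in 0. 1a->1: ok.
bb: 1b undefined. 1b->0: ok.
All examples now run through 2 states with every (state, symbol) defined. Accept strings end in {1}, Reject strings end in {0}; accept={1}.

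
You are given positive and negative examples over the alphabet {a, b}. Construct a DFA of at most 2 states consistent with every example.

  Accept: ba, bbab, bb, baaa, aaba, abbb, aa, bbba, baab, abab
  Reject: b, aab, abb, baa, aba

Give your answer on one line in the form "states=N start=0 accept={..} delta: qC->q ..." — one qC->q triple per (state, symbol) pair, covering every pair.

Fold the examples into a partial DFA from state 0: repeatedly fix the first undefined (state, symbol) met by the shortest-then-alphabetical prefix, trying targets in increasing order and rejecting any under which an Accept and a Reject string meet in one state with the same remainder; add a state when all current targets are rejected. Accepting states are where Accept strings end.
a: 0a undefined. 0a->0: no, ba/aba meet in 0 with "ba" left. Open state 1: 0a->1.
b: 0b undefined. 0b->0: no, bb/b meet in 0. 0b->1: ok.
aa: 1a undefined. 1a->0: ok.
ab: 1b undefined. 1b->0: ok.
All examples now run through 2 states with every (state, symbol) defined. Accept strings end in {0}, Reject strings end in {1}; accept={0}.

states=2 start=0 accept={0} delta: 0a->1 0b->1 1a->0 1b->0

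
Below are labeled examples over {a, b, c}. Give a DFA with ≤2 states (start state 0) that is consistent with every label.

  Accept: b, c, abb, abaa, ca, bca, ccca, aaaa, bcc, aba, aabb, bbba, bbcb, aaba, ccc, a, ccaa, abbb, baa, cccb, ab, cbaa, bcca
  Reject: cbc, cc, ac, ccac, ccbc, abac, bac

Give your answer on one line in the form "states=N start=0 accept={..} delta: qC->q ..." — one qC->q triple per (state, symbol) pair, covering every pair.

State merging on the prefix tree: take the shortest (then alphabetical) example prefix whose next move is undefined and point that move at state 0, else 1, else 2, ...; a target is out if some Accept/Reject pair would then sit in one state with the same input left (inseparable). If every existing state is out, open a new one.
a: 0a undefined. 0a->0: no, c/ac meet in 0 with "c" left. Open state 1: 0a->1.
b: 0b undefined. 0b->0: no, bcc/cc meet in 0 with "cc" left. 0b->1: ok.
c: 0c undefined. 0c->0: no, c/cc meet in 0. 0c->1: ok.
aa: 1a undefined. 1a->0: no, b/bac meet in 1. 1a->1: ok.
ab: 1b undefined. 1b->0: no, b/cbc meet in 1. 1b->1: ok.
ac: 1c undefined. 1c->0: ok.
All examples now run through 2 states with every (state, symbol) defined. Accept strings end in {1}, Reject strings end in {0}; accept={1}.

states=2 start=0 accept={1} delta: 0a->1 0b->1 0c->1 1a->1 1b->1 1c->0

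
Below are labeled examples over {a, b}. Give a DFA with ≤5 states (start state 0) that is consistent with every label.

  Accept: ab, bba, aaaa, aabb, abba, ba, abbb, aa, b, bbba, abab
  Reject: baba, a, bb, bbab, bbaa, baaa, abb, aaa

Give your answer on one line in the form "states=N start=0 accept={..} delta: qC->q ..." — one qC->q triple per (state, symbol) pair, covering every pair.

Fold the examples into a partial DFA from state 0: repeatedly fix the first undefined (state, symbol) met by the shortest-then-alphabetical prefix, trying targets in increasing order and rejecting any under which an Accept and a Reject string meet in one state with the same remainder; add a state when all current targets are rejected. Accepting states are where Accept strings end.
a: 0a undefined. 0a->0: no, aaaa/a meet in 0. Open state 1: 0a->1.
b: 0b undefined. 0b->0: no, ab/bbab meet in 1 with "b" left. 0b->1: no, ab/bb meet in 1 with "b" left. Open state 2: 0b->2.
aa: 1a undefined. 1a->0: no, aabb/bb meet in 2 with "b" left. 1a->1: no, aaaa/a meet in 1. 1a->2: no, ba/aaa meet in 2 with "a" left. Open state 3: 1a->3.
ab: 1b undefined. 1b->0: no, abbb/bb meet in 2 with "b" left. 1b->1: no, ab/a meet in 1. 1b->2: ok.
ba: 2a undefined. 2a->0: no, ba/baba meet in 0. 2a->1: no, ba/baba meet in 1. 2a->2: no, ab/baaa meet in 2. 2a->3: no, aaaa/baaa meet in 3 with "aa" left. Open state 4: 2a->4.
bb: 2b undefined. 2b->0: no, ab/bbab meet in 2. 2b->1: ok.
aaa: 3a undefined. 3a->0: no, aaaa/a meet in 1. 3a->1: ok.
aab: 3b undefined. 3b->0: ok.
baa: 4a undefined. 4a->0: ok.
bab: 4b undefined. 4b->0: no, abab/bbab meet in 0. 4b->1: no, bba/baba meet in 3. 4b->2: no, ba/baba meet in 4. 4b->3: ok.
All examples now run through 5 states with every (state, symbol) defined. Accept strings end in {2,3,4}, Reject strings end in {0,1}; accept={2,3,4}.

states=5 start=0 accept={2,3,4} delta: 0a->1 0b->2 1a->3 1b->2 2a->4 2b->1 3a->1 3b->0 4a->0 4b->3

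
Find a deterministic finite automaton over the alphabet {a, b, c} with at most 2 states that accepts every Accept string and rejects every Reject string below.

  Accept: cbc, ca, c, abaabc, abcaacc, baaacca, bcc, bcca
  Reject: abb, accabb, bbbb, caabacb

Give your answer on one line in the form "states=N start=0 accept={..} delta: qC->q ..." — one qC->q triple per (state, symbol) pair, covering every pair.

State merging on the prefix tree: take the shortest (then alphabetical) example prefix whose next move is undefined and point that move at state 0, else 1, else 2, ...; a target is out if some Accept/Reject pair would then sit in one state with the same input left (inseparable). If every existing state is out, open a new one.
a: 0a undefined. 0a->0: ok.
b: 0b undefined. 0b->0: ok.
c: 0c undefined. 0c->0: no, cbc/abb meet in 0. Open state 1: 0c->1.
ca: 1a undefined. 1a->0: no, ca/abb meet in 0. 1a->1: ok.
cb: 1b undefined. 1b->0: ok.
acc: 1c undefined. 1c->0: no, baaacca/abb meet in 0. 1c->1: ok.
All examples now run through 2 states with every (state, symbol) defined. Accept strings end in {1}, Reject strings end in {0}; accept={1}.

states=2 start=0 accept={1} delta: 0a->0 0b->0 0c->1 1a->1 1b->0 1c->1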